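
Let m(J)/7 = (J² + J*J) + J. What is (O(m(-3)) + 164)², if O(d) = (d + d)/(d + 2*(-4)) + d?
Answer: 691847809/9409 ≈ 73530.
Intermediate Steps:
m(J) = 7*J + 14*J² (m(J) = 7*((J² + J*J) + J) = 7*((J² + J²) + J) = 7*(2*J² + J) = 7*(J + 2*J²) = 7*J + 14*J²)
O(d) = d + 2*d/(-8 + d) (O(d) = (2*d)/(d - 8) + d = (2*d)/(-8 + d) + d = 2*d/(-8 + d) + d = d + 2*d/(-8 + d))
(O(m(-3)) + 164)² = ((7*(-3)*(1 + 2*(-3)))*(-6 + 7*(-3)*(1 + 2*(-3)))/(-8 + 7*(-3)*(1 + 2*(-3))) + 164)² = ((7*(-3)*(1 - 6))*(-6 + 7*(-3)*(1 - 6))/(-8 + 7*(-3)*(1 - 6)) + 164)² = ((7*(-3)*(-5))*(-6 + 7*(-3)*(-5))/(-8 + 7*(-3)*(-5)) + 164)² = (105*(-6 + 105)/(-8 + 105) + 164)² = (105*99/97 + 164)² = (105*(1/97)*99 + 164)² = (10395/97 + 164)² = (26303/97)² = 691847809/9409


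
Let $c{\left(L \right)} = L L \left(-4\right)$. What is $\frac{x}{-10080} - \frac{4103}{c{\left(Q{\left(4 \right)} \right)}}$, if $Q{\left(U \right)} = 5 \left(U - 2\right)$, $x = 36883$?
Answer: $\frac{47509}{7200} \approx 6.5985$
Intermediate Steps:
$Q{\left(U \right)} = -10 + 5 U$ ($Q{\left(U \right)} = 5 \left(-2 + U\right) = -10 + 5 U$)
$c{\left(L \right)} = - 4 L^{2}$ ($c{\left(L \right)} = L^{2} \left(-4\right) = - 4 L^{2}$)
$\frac{x}{-10080} - \frac{4103}{c{\left(Q{\left(4 \right)} \right)}} = \frac{36883}{-10080} - \frac{4103}{\left(-4\right) \left(-10 + 5 \cdot 4\right)^{2}} = 36883 \left(- \frac{1}{10080}\right) - \frac{4103}{\left(-4\right) \left(-10 + 20\right)^{2}} = - \frac{5269}{1440} - \frac{4103}{\left(-4\right) 10^{2}} = - \frac{5269}{1440} - \frac{4103}{\left(-4\right) 100} = - \frac{5269}{1440} - \frac{4103}{-400} = - \frac{5269}{1440} - - \frac{4103}{400} = - \frac{5269}{1440} + \frac{4103}{400} = \frac{47509}{7200}$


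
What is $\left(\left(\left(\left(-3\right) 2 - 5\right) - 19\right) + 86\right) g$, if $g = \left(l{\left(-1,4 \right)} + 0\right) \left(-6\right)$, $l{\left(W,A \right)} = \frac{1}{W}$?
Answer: $336$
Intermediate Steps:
$g = 6$ ($g = \left(\frac{1}{-1} + 0\right) \left(-6\right) = \left(-1 + 0\right) \left(-6\right) = \left(-1\right) \left(-6\right) = 6$)
$\left(\left(\left(\left(-3\right) 2 - 5\right) - 19\right) + 86\right) g = \left(\left(\left(\left(-3\right) 2 - 5\right) - 19\right) + 86\right) 6 = \left(\left(\left(-6 - 5\right) - 19\right) + 86\right) 6 = \left(\left(-11 - 19\right) + 86\right) 6 = \left(-30 + 86\right) 6 = 56 \cdot 6 = 336$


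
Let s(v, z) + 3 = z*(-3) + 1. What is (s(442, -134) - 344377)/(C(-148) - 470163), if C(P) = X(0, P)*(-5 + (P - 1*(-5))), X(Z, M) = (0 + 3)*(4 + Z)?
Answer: 114659/157313 ≈ 0.72886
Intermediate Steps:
X(Z, M) = 12 + 3*Z (X(Z, M) = 3*(4 + Z) = 12 + 3*Z)
s(v, z) = -2 - 3*z (s(v, z) = -3 + (z*(-3) + 1) = -3 + (-3*z + 1) = -3 + (1 - 3*z) = -2 - 3*z)
C(P) = 12*P (C(P) = (12 + 3*0)*(-5 + (P - 1*(-5))) = (12 + 0)*(-5 + (P + 5)) = 12*(-5 + (5 + P)) = 12*P)
(s(442, -134) - 344377)/(C(-148) - 470163) = ((-2 - 3*(-134)) - 344377)/(12*(-148) - 470163) = ((-2 + 402) - 344377)/(-1776 - 470163) = (400 - 344377)/(-471939) = -343977*(-1/471939) = 114659/157313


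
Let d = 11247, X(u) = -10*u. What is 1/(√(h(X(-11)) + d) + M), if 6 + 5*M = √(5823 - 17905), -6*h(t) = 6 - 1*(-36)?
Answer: 5/(-6 + 10*√2810 + I*√12082) ≈ 0.0091383 - 0.0019166*I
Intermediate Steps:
h(t) = -7 (h(t) = -(6 - 1*(-36))/6 = -(6 + 36)/6 = -⅙*42 = -7)
M = -6/5 + I*√12082/5 (M = -6/5 + √(5823 - 17905)/5 = -6/5 + √(-12082)/5 = -6/5 + (I*√12082)/5 = -6/5 + I*√12082/5 ≈ -1.2 + 21.984*I)
1/(√(h(X(-11)) + d) + M) = 1/(√(-7 + 11247) + (-6/5 + I*√12082/5)) = 1/(√11240 + (-6/5 + I*√12082/5)) = 1/(2*√2810 + (-6/5 + I*√12082/5)) = 1/(-6/5 + 2*√2810 + I*√12082/5)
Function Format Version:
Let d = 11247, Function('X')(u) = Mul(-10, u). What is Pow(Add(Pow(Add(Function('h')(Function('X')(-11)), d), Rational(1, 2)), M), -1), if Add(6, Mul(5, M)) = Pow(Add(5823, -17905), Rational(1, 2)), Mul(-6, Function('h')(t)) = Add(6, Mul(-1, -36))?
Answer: Mul(5, Pow(Add(-6, Mul(10, Pow(2810, Rational(1, 2))), Mul(I, Pow(12082, Rational(1, 2)))), -1)) ≈ Add(0.0091383, Mul(-0.0019166, I))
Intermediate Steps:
Function('h')(t) = -7 (Function('h')(t) = Mul(Rational(-1, 6), Add(6, Mul(-1, -36))) = Mul(Rational(-1, 6), Add(6, 36)) = Mul(Rational(-1, 6), 42) = -7)
M = Add(Rational(-6, 5), Mul(Rational(1, 5), I, Pow(12082, Rational(1, 2)))) (M = Add(Rational(-6, 5), Mul(Rational(1, 5), Pow(Add(5823, -17905), Rational(1, 2)))) = Add(Rational(-6, 5), Mul(Rational(1, 5), Pow(-12082, Rational(1, 2)))) = Add(Rational(-6, 5), Mul(Rational(1, 5), Mul(I, Pow(12082, Rational(1, 2))))) = Add(Rational(-6, 5), Mul(Rational(1, 5), I, Pow(12082, Rational(1, 2)))) ≈ Add(-1.2000, Mul(21.984, I)))
Pow(Add(Pow(Add(Function('h')(Function('X')(-11)), d), Rational(1, 2)), M), -1) = Pow(Add(Pow(Add(-7, 11247), Rational(1, 2)), Add(Rational(-6, 5), Mul(Rational(1, 5), I, Pow(12082, Rational(1, 2))))), -1) = Pow(Add(Pow(11240, Rational(1, 2)), Add(Rational(-6, 5), Mul(Rational(1, 5), I, Pow(12082, Rational(1, 2))))), -1) = Pow(Add(Mul(2, Pow(2810, Rational(1, 2))), Add(Rational(-6, 5), Mul(Rational(1, 5), I, Pow(12082, Rational(1, 2))))), -1) = Pow(Add(Rational(-6, 5), Mul(2, Pow(2810, Rational(1, 2))), Mul(Rational(1, 5), I, Pow(12082, Rational(1, 2)))), -1)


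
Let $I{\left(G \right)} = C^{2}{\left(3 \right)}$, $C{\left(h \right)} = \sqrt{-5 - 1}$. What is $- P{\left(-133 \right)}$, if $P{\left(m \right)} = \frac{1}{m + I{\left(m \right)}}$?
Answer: $\frac{1}{139} \approx 0.0071942$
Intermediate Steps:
$C{\left(h \right)} = i \sqrt{6}$ ($C{\left(h \right)} = \sqrt{-6} = i \sqrt{6}$)
$I{\left(G \right)} = -6$ ($I{\left(G \right)} = \left(i \sqrt{6}\right)^{2} = -6$)
$P{\left(m \right)} = \frac{1}{-6 + m}$ ($P{\left(m \right)} = \frac{1}{m - 6} = \frac{1}{-6 + m}$)
$- P{\left(-133 \right)} = - \frac{1}{-6 - 133} = - \frac{1}{-139} = \left(-1\right) \left(- \frac{1}{139}\right) = \frac{1}{139}$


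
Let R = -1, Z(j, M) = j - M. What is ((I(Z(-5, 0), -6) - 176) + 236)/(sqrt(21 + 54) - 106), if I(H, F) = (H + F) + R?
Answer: -5088/11161 - 240*sqrt(3)/11161 ≈ -0.49312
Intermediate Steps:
I(H, F) = -1 + F + H (I(H, F) = (H + F) - 1 = (F + H) - 1 = -1 + F + H)
((I(Z(-5, 0), -6) - 176) + 236)/(sqrt(21 + 54) - 106) = (((-1 - 6 + (-5 - 1*0)) - 176) + 236)/(sqrt(21 + 54) - 106) = (((-1 - 6 + (-5 + 0)) - 176) + 236)/(sqrt(75) - 106) = (((-1 - 6 - 5) - 176) + 236)/(5*sqrt(3) - 106) = ((-12 - 176) + 236)/(-106 + 5*sqrt(3)) = (-188 + 236)/(-106 + 5*sqrt(3)) = 48/(-106 + 5*sqrt(3))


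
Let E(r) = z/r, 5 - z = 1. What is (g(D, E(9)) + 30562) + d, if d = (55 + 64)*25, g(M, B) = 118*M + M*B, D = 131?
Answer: 441479/9 ≈ 49053.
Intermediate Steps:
z = 4 (z = 5 - 1*1 = 5 - 1 = 4)
E(r) = 4/r
g(M, B) = 118*M + B*M
d = 2975 (d = 119*25 = 2975)
(g(D, E(9)) + 30562) + d = (131*(118 + 4/9) + 30562) + 2975 = (131*(1066/9) + 30562) + 2975 = (139646/9 + 30562) + 2975 = 414704/9 + 2975 = 441479/9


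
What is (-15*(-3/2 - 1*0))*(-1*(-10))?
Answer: 225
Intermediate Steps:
(-15*(-3/2 - 1*0))*(-1*(-10)) = -15*(-3*½ + 0)*10 = -15*(-3/2 + 0)*10 = -15*(-3/2)*10 = (45/2)*10 = 225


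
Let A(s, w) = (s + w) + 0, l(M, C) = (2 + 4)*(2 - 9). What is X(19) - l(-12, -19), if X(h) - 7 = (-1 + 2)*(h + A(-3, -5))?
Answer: 60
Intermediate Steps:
l(M, C) = -42 (l(M, C) = 6*(-7) = -42)
A(s, w) = s + w
X(h) = -1 + h (X(h) = 7 + (-1 + 2)*(h + (-3 - 5)) = 7 + 1*(h - 8) = 7 + 1*(-8 + h) = 7 + (-8 + h) = -1 + h)
X(19) - l(-12, -19) = (-1 + 19) - 1*(-42) = 18 + 42 = 60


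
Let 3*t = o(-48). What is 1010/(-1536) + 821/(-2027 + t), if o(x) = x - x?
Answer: -1654163/1556736 ≈ -1.0626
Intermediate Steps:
o(x) = 0
t = 0 (t = (⅓)*0 = 0)
1010/(-1536) + 821/(-2027 + t) = 1010/(-1536) + 821/(-2027 + 0) = 1010*(-1/1536) + 821/(-2027) = -505/768 + 821*(-1/2027) = -505/768 - 821/2027 = -1654163/1556736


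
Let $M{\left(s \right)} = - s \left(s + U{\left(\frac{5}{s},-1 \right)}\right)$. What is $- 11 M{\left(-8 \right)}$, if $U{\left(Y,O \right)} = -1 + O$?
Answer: $880$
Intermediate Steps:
$M{\left(s \right)} = - s \left(-2 + s\right)$ ($M{\left(s \right)} = - s \left(s - 2\right) = - s \left(-2 + s\right)$)
$- 11 M{\left(-8 \right)} = - 11 \left(- 8 \left(2 - -8\right)\right) = - 11 \left(- 8 \left(2 + 8\right)\right) = - 11 \left(\left(-8\right) 10\right) = \left(-11\right) \left(-80\right) = 880$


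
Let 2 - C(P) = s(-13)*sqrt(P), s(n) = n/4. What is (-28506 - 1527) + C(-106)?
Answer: -30031 + 13*I*sqrt(106)/4 ≈ -30031.0 + 33.461*I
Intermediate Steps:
s(n) = n/4 (s(n) = n*(1/4) = n/4)
C(P) = 2 + 13*sqrt(P)/4 (C(P) = 2 - (1/4)*(-13)*sqrt(P) = 2 - (-13)*sqrt(P)/4 = 2 + 13*sqrt(P)/4)
(-28506 - 1527) + C(-106) = (-28506 - 1527) + (2 + 13*sqrt(-106)/4) = -30033 + (2 + 13*(I*sqrt(106))/4) = -30033 + (2 + 13*I*sqrt(106)/4) = -30031 + 13*I*sqrt(106)/4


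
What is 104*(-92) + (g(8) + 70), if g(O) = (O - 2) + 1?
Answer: -9491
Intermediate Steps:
g(O) = -1 + O (g(O) = (-2 + O) + 1 = -1 + O)
104*(-92) + (g(8) + 70) = 104*(-92) + ((-1 + 8) + 70) = -9568 + (7 + 70) = -9568 + 77 = -9491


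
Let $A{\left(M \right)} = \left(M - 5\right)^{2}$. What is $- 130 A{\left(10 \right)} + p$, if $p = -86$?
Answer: $-3336$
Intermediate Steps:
$A{\left(M \right)} = \left(-5 + M\right)^{2}$
$- 130 A{\left(10 \right)} + p = - 130 \left(-5 + 10\right)^{2} - 86 = - 130 \cdot 5^{2} - 86 = \left(-130\right) 25 - 86 = -3250 - 86 = -3336$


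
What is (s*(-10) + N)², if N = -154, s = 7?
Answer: 50176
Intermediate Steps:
(s*(-10) + N)² = (7*(-10) - 154)² = (-70 - 154)² = (-224)² = 50176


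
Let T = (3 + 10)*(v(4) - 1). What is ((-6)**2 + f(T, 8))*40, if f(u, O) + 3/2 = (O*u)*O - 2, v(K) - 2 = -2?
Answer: -31980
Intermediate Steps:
v(K) = 0 (v(K) = 2 - 2 = 0)
T = -13 (T = (3 + 10)*(0 - 1) = 13*(-1) = -13)
f(u, O) = -7/2 + u*O**2 (f(u, O) = -3/2 + ((O*u)*O - 2) = -3/2 + (u*O**2 - 2) = -3/2 + (-2 + u*O**2) = -7/2 + u*O**2)
((-6)**2 + f(T, 8))*40 = ((-6)**2 + (-7/2 - 13*8**2))*40 = (36 + (-7/2 - 13*64))*40 = (36 + (-7/2 - 832))*40 = (36 - 1671/2)*40 = -1599/2*40 = -31980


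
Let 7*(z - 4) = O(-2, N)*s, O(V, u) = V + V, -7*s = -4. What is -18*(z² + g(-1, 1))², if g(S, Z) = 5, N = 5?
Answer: -35492472450/5764801 ≈ -6156.8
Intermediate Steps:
s = 4/7 (s = -⅐*(-4) = 4/7 ≈ 0.57143)
O(V, u) = 2*V
z = 180/49 (z = 4 + ((2*(-2))*(4/7))/7 = 4 + (-4*4/7)/7 = 4 + (⅐)*(-16/7) = 4 - 16/49 = 180/49 ≈ 3.6735)
-18*(z² + g(-1, 1))² = -18*((180/49)² + 5)² = -18*(32400/2401 + 5)² = -18*(44405/2401)² = -18*1971804025/5764801 = -35492472450/5764801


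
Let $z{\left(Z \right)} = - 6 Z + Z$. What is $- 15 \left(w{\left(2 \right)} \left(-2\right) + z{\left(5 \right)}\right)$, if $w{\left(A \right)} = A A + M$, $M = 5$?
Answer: $645$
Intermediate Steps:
$w{\left(A \right)} = 5 + A^{2}$ ($w{\left(A \right)} = A A + 5 = A^{2} + 5 = 5 + A^{2}$)
$z{\left(Z \right)} = - 5 Z$
$- 15 \left(w{\left(2 \right)} \left(-2\right) + z{\left(5 \right)}\right) = - 15 \left(\left(5 + 2^{2}\right) \left(-2\right) - 25\right) = - 15 \left(\left(5 + 4\right) \left(-2\right) - 25\right) = - 15 \left(9 \left(-2\right) - 25\right) = - 15 \left(-18 - 25\right) = \left(-15\right) \left(-43\right) = 645$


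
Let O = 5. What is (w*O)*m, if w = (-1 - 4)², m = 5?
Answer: 625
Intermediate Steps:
w = 25 (w = (-5)² = 25)
(w*O)*m = (25*5)*5 = 125*5 = 625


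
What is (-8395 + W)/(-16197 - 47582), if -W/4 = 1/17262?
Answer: 72457247/550476549 ≈ 0.13163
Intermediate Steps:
W = -2/8631 (W = -4/17262 = -4*1/17262 = -2/8631 ≈ -0.00023172)
(-8395 + W)/(-16197 - 47582) = (-8395 - 2/8631)/(-16197 - 47582) = -72457247/8631/(-63779) = -72457247/8631*(-1/63779) = 72457247/550476549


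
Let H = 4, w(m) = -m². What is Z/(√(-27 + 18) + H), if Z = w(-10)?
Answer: -16 + 12*I ≈ -16.0 + 12.0*I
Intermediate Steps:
Z = -100 (Z = -1*(-10)² = -1*100 = -100)
Z/(√(-27 + 18) + H) = -100/(√(-27 + 18) + 4) = -100/(√(-9) + 4) = -100/(3*I + 4) = -100/(4 + 3*I) = ((4 - 3*I)/25)*(-100) = -4*(4 - 3*I)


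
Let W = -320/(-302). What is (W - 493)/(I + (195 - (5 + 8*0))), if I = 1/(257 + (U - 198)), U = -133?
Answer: -5496942/2122909 ≈ -2.5893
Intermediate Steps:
W = 160/151 (W = -320*(-1/302) = 160/151 ≈ 1.0596)
I = -1/74 (I = 1/(257 + (-133 - 198)) = 1/(257 - 331) = 1/(-74) = -1/74 ≈ -0.013514)
(W - 493)/(I + (195 - (5 + 8*0))) = (160/151 - 493)/(-1/74 + (195 - (5 + 8*0))) = -74283/(151*(-1/74 + (195 - (5 + 0)))) = -74283/(151*(-1/74 + (195 - 1*5))) = -74283/(151*(-1/74 + (195 - 5))) = -74283/(151*(-1/74 + 190)) = -74283/(151*14059/74) = -74283/151*74/14059 = -5496942/2122909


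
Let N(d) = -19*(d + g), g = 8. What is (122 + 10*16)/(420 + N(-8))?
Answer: 47/70 ≈ 0.67143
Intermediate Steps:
N(d) = -152 - 19*d (N(d) = -19*(d + 8) = -19*(8 + d) = -152 - 19*d)
(122 + 10*16)/(420 + N(-8)) = (122 + 10*16)/(420 + (-152 - 19*(-8))) = (122 + 160)/(420 + (-152 + 152)) = 282/(420 + 0) = 282/420 = 282*(1/420) = 47/70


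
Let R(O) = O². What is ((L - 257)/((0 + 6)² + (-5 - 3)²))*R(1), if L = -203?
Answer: -23/5 ≈ -4.6000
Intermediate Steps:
((L - 257)/((0 + 6)² + (-5 - 3)²))*R(1) = ((-203 - 257)/((0 + 6)² + (-5 - 3)²))*1² = -460/(6² + (-8)²)*1 = -460/(36 + 64)*1 = -460/100*1 = -460*1/100*1 = -23/5*1 = -23/5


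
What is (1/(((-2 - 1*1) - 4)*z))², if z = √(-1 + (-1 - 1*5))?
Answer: -1/343 ≈ -0.0029155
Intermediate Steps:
z = I*√7 (z = √(-1 + (-1 - 5)) = √(-1 - 6) = √(-7) = I*√7 ≈ 2.6458*I)
(1/(((-2 - 1*1) - 4)*z))² = (1/(((-2 - 1*1) - 4)*(I*√7)))² = (1/(((-2 - 1) - 4)*(I*√7)))² = (1/((-3 - 4)*(I*√7)))² = (1/(-7*I*√7))² = (I*√7/49)² = -1/343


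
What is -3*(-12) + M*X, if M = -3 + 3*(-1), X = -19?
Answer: 150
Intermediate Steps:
M = -6 (M = -3 - 3 = -6)
-3*(-12) + M*X = -3*(-12) - 6*(-19) = 36 + 114 = 150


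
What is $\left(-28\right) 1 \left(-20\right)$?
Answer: $560$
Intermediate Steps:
$\left(-28\right) 1 \left(-20\right) = \left(-28\right) \left(-20\right) = 560$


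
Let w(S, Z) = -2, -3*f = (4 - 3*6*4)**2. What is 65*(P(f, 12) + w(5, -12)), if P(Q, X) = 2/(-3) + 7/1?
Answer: 845/3 ≈ 281.67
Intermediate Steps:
f = -4624/3 (f = -(4 - 3*6*4)**2/3 = -(4 - 18*4)**2/3 = -(4 - 72)**2/3 = -1/3*(-68)**2 = -1/3*4624 = -4624/3 ≈ -1541.3)
P(Q, X) = 19/3 (P(Q, X) = 2*(-1/3) + 7*1 = -2/3 + 7 = 19/3)
65*(P(f, 12) + w(5, -12)) = 65*(19/3 - 2) = 65*(13/3) = 845/3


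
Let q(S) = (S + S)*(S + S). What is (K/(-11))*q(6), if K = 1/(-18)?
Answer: 8/11 ≈ 0.72727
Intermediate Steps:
K = -1/18 ≈ -0.055556
q(S) = 4*S**2 (q(S) = (2*S)*(2*S) = 4*S**2)
(K/(-11))*q(6) = (-1/18/(-11))*(4*6**2) = (-1/18*(-1/11))*(4*36) = (1/198)*144 = 8/11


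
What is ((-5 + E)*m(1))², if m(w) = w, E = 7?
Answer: 4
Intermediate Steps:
((-5 + E)*m(1))² = ((-5 + 7)*1)² = (2*1)² = 2² = 4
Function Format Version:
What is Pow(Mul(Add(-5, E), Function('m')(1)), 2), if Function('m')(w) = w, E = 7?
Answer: 4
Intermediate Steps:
Pow(Mul(Add(-5, E), Function('m')(1)), 2) = Pow(Mul(Add(-5, 7), 1), 2) = Pow(Mul(2, 1), 2) = Pow(2, 2) = 4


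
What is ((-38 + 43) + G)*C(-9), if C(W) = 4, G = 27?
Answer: 128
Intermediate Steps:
((-38 + 43) + G)*C(-9) = ((-38 + 43) + 27)*4 = (5 + 27)*4 = 32*4 = 128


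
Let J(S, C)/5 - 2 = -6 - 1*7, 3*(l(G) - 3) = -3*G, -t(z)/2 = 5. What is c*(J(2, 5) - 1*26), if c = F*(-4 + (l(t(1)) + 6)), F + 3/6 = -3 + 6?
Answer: -6075/2 ≈ -3037.5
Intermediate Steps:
F = 5/2 (F = -½ + (-3 + 6) = -½ + 3 = 5/2 ≈ 2.5000)
t(z) = -10 (t(z) = -2*5 = -10)
l(G) = 3 - G (l(G) = 3 + (-3*G)/3 = 3 - G)
J(S, C) = -55 (J(S, C) = 10 + 5*(-6 - 1*7) = 10 + 5*(-6 - 7) = 10 + 5*(-13) = 10 - 65 = -55)
c = 75/2 (c = 5*(-4 + ((3 - 1*(-10)) + 6))/2 = 5*(-4 + ((3 + 10) + 6))/2 = 5*(-4 + (13 + 6))/2 = 5*(-4 + 19)/2 = (5/2)*15 = 75/2 ≈ 37.500)
c*(J(2, 5) - 1*26) = 75*(-55 - 1*26)/2 = 75*(-55 - 26)/2 = (75/2)*(-81) = -6075/2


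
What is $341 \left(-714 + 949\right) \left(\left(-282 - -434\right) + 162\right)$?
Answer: $25162390$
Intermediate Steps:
$341 \left(-714 + 949\right) \left(\left(-282 - -434\right) + 162\right) = 341 \cdot 235 \left(\left(-282 + 434\right) + 162\right) = 341 \cdot 235 \left(152 + 162\right) = 341 \cdot 235 \cdot 314 = 341 \cdot 73790 = 25162390$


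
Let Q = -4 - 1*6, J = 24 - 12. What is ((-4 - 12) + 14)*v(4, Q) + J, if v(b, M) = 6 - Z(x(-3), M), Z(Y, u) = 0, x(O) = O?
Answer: 0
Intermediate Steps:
J = 12
Q = -10 (Q = -4 - 6 = -10)
v(b, M) = 6 (v(b, M) = 6 - 1*0 = 6 + 0 = 6)
((-4 - 12) + 14)*v(4, Q) + J = ((-4 - 12) + 14)*6 + 12 = (-16 + 14)*6 + 12 = -2*6 + 12 = -12 + 12 = 0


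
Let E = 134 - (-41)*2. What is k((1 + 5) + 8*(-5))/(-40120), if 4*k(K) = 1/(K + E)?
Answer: -1/29207360 ≈ -3.4238e-8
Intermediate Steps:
E = 216 (E = 134 - 1*(-82) = 134 + 82 = 216)
k(K) = 1/(4*(216 + K)) (k(K) = 1/(4*(K + 216)) = 1/(4*(216 + K)))
k((1 + 5) + 8*(-5))/(-40120) = (1/(4*(216 + ((1 + 5) + 8*(-5)))))/(-40120) = (1/(4*(216 + (6 - 40))))*(-1/40120) = (1/(4*(216 - 34)))*(-1/40120) = ((¼)/182)*(-1/40120) = ((¼)*(1/182))*(-1/40120) = (1/728)*(-1/40120) = -1/29207360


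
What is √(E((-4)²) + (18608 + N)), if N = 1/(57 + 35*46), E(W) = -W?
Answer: √51665105955/1667 ≈ 136.35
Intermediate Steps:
N = 1/1667 (N = 1/(57 + 1610) = 1/1667 ≈ 0.00059988)
√(E((-4)²) + (18608 + N)) = √(-1*(-4)² + (18608 + 1/1667)) = √(-1*16 + 31019537/1667) = √(-16 + 31019537/1667) = √(30992865/1667) = √51665105955/1667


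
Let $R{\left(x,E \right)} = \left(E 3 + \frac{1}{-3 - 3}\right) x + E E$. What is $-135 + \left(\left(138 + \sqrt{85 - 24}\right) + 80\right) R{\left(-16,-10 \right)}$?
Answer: $\frac{380659}{3} + \frac{1748 \sqrt{61}}{3} \approx 1.3144 \cdot 10^{5}$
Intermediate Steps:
$R{\left(x,E \right)} = E^{2} + x \left(- \frac{1}{6} + 3 E\right)$ ($R{\left(x,E \right)} = \left(3 E + \frac{1}{-6}\right) x + E^{2} = \left(3 E - \frac{1}{6}\right) x + E^{2} = \left(- \frac{1}{6} + 3 E\right) x + E^{2} = x \left(- \frac{1}{6} + 3 E\right) + E^{2} = E^{2} + x \left(- \frac{1}{6} + 3 E\right)$)
$-135 + \left(\left(138 + \sqrt{85 - 24}\right) + 80\right) R{\left(-16,-10 \right)} = -135 + \left(\left(138 + \sqrt{85 - 24}\right) + 80\right) \left(\left(-10\right)^{2} - - \frac{8}{3} + 3 \left(-10\right) \left(-16\right)\right) = -135 + \left(\left(138 + \sqrt{61}\right) + 80\right) \left(100 + \frac{8}{3} + 480\right) = -135 + \left(218 + \sqrt{61}\right) \frac{1748}{3} = -135 + \left(\frac{381064}{3} + \frac{1748 \sqrt{61}}{3}\right) = \frac{380659}{3} + \frac{1748 \sqrt{61}}{3}$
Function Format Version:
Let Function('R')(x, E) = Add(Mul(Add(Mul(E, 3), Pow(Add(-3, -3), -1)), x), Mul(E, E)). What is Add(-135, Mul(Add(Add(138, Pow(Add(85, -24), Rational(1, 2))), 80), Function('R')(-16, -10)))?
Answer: Add(Rational(380659, 3), Mul(Rational(1748, 3), Pow(61, Rational(1, 2)))) ≈ 1.3144e+5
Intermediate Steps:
Function('R')(x, E) = Add(Pow(E, 2), Mul(x, Add(Rational(-1, 6), Mul(3, E)))) (Function('R')(x, E) = Add(Mul(Add(Mul(3, E), Pow(-6, -1)), x), Pow(E, 2)) = Add(Mul(Add(Mul(3, E), Rational(-1, 6)), x), Pow(E, 2)) = Add(Mul(Add(Rational(-1, 6), Mul(3, E)), x), Pow(E, 2)) = Add(Mul(x, Add(Rational(-1, 6), Mul(3, E))), Pow(E, 2)) = Add(Pow(E, 2), Mul(x, Add(Rational(-1, 6), Mul(3, E)))))
Add(-135, Mul(Add(Add(138, Pow(Add(85, -24), Rational(1, 2))), 80), Function('R')(-16, -10))) = Add(-135, Mul(Add(Add(138, Pow(Add(85, -24), Rational(1, 2))), 80), Add(Pow(-10, 2), Mul(Rational(-1, 6), -16), Mul(3, -10, -16)))) = Add(-135, Mul(Add(Add(138, Pow(61, Rational(1, 2))), 80), Add(100, Rational(8, 3), 480))) = Add(-135, Mul(Add(218, Pow(61, Rational(1, 2))), Rational(1748, 3))) = Add(-135, Add(Rational(381064, 3), Mul(Rational(1748, 3), Pow(61, Rational(1, 2))))) = Add(Rational(380659, 3), Mul(Rational(1748, 3), Pow(61, Rational(1, 2))))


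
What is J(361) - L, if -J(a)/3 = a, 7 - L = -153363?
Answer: -154453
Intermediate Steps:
L = 153370 (L = 7 - 1*(-153363) = 7 + 153363 = 153370)
J(a) = -3*a
J(361) - L = -3*361 - 1*153370 = -1083 - 153370 = -154453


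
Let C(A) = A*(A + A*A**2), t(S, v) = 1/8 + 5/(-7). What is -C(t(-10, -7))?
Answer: -4601025/9834496 ≈ -0.46785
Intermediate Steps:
t(S, v) = -33/56 (t(S, v) = 1/8 + 5*(-1/7) = 1/8 - 5/7 = -33/56)
C(A) = A*(A + A**3)
-C(t(-10, -7)) = -((-33/56)**2 + (-33/56)**4) = -(1089/3136 + 1185921/9834496) = -1*4601025/9834496 = -4601025/9834496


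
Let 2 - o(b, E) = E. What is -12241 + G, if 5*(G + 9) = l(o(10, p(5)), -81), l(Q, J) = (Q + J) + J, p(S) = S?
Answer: -12283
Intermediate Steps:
o(b, E) = 2 - E
l(Q, J) = Q + 2*J (l(Q, J) = (J + Q) + J = Q + 2*J)
G = -42 (G = -9 + ((2 - 1*5) + 2*(-81))/5 = -9 + ((2 - 5) - 162)/5 = -9 + (-3 - 162)/5 = -9 + (⅕)*(-165) = -9 - 33 = -42)
-12241 + G = -12241 - 42 = -12283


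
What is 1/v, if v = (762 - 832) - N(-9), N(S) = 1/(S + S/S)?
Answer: -8/559 ≈ -0.014311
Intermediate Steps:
N(S) = 1/(1 + S) (N(S) = 1/(S + 1) = 1/(1 + S))
v = -559/8 (v = (762 - 832) - 1/(1 - 9) = -70 - 1/(-8) = -70 - 1*(-⅛) = -70 + ⅛ = -559/8 ≈ -69.875)
1/v = 1/(-559/8) = -8/559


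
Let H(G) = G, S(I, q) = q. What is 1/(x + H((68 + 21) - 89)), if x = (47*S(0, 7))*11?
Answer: 1/3619 ≈ 0.00027632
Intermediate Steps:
x = 3619 (x = (47*7)*11 = 329*11 = 3619)
1/(x + H((68 + 21) - 89)) = 1/(3619 + ((68 + 21) - 89)) = 1/(3619 + (89 - 89)) = 1/(3619 + 0) = 1/3619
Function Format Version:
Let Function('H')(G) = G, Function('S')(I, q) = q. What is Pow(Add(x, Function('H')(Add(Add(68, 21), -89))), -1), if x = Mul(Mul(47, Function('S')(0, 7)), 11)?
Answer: Rational(1, 3619) ≈ 0.00027632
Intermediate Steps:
x = 3619 (x = Mul(Mul(47, 7), 11) = Mul(329, 11) = 3619)
Pow(Add(x, Function('H')(Add(Add(68, 21), -89))), -1) = Pow(Add(3619, Add(Add(68, 21), -89)), -1) = Pow(Add(3619, Add(89, -89)), -1) = Pow(Add(3619, 0), -1) = Pow(3619, -1) = Rational(1, 3619)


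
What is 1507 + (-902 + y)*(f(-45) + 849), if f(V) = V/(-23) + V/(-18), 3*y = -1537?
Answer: -166367971/138 ≈ -1.2056e+6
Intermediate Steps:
y = -1537/3 (y = (⅓)*(-1537) = -1537/3 ≈ -512.33)
f(V) = -41*V/414 (f(V) = V*(-1/23) + V*(-1/18) = -V/23 - V/18 = -41*V/414)
1507 + (-902 + y)*(f(-45) + 849) = 1507 + (-902 - 1537/3)*(-41/414*(-45) + 849) = 1507 - 4243*(205/46 + 849)/3 = 1507 - 4243/3*39259/46 = 1507 - 166575937/138 = -166367971/138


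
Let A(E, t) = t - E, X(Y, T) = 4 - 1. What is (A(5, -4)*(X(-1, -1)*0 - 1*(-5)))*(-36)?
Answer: 1620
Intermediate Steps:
X(Y, T) = 3
(A(5, -4)*(X(-1, -1)*0 - 1*(-5)))*(-36) = ((-4 - 1*5)*(3*0 - 1*(-5)))*(-36) = ((-4 - 5)*(0 + 5))*(-36) = -9*5*(-36) = -45*(-36) = 1620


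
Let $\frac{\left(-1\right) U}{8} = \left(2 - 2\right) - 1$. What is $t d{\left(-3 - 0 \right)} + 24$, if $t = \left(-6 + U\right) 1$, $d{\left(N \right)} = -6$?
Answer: $12$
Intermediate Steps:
$U = 8$ ($U = - 8 \left(\left(2 - 2\right) - 1\right) = - 8 \left(0 - 1\right) = \left(-8\right) \left(-1\right) = 8$)
$t = 2$ ($t = \left(-6 + 8\right) 1 = 2 \cdot 1 = 2$)
$t d{\left(-3 - 0 \right)} + 24 = 2 \left(-6\right) + 24 = -12 + 24 = 12$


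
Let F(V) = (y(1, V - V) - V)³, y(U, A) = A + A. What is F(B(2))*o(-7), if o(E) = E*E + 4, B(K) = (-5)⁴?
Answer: -12939453125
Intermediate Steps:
y(U, A) = 2*A
B(K) = 625
F(V) = -V³ (F(V) = (2*(V - V) - V)³ = (2*0 - V)³ = (0 - V)³ = (-V)³ = -V³)
o(E) = 4 + E² (o(E) = E² + 4 = 4 + E²)
F(B(2))*o(-7) = (-1*625³)*(4 + (-7)²) = (-1*244140625)*(4 + 49) = -244140625*53 = -12939453125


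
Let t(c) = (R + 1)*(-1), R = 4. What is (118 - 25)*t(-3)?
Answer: -465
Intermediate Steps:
t(c) = -5 (t(c) = (4 + 1)*(-1) = 5*(-1) = -5)
(118 - 25)*t(-3) = (118 - 25)*(-5) = 93*(-5) = -465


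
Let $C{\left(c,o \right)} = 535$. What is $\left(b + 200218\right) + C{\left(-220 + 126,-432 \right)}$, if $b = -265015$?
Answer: $-64262$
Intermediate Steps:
$\left(b + 200218\right) + C{\left(-220 + 126,-432 \right)} = \left(-265015 + 200218\right) + 535 = -64797 + 535 = -64262$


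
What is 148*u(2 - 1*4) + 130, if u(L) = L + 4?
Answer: 426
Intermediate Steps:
u(L) = 4 + L
148*u(2 - 1*4) + 130 = 148*(4 + (2 - 1*4)) + 130 = 148*(4 + (2 - 4)) + 130 = 148*(4 - 2) + 130 = 148*2 + 130 = 296 + 130 = 426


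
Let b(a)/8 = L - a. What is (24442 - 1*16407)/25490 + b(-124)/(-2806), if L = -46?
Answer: 664045/7152494 ≈ 0.092841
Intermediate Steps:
b(a) = -368 - 8*a (b(a) = 8*(-46 - a) = -368 - 8*a)
(24442 - 1*16407)/25490 + b(-124)/(-2806) = (24442 - 1*16407)/25490 + (-368 - 8*(-124))/(-2806) = (24442 - 16407)*(1/25490) + (-368 + 992)*(-1/2806) = 8035*(1/25490) + 624*(-1/2806) = 1607/5098 - 312/1403 = 664045/7152494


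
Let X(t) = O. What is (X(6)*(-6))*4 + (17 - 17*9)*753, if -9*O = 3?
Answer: -102400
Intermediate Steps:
O = -1/3 (O = -1/9*3 = -1/3 ≈ -0.33333)
X(t) = -1/3
(X(6)*(-6))*4 + (17 - 17*9)*753 = -1/3*(-6)*4 + (17 - 17*9)*753 = 2*4 + (17 - 153)*753 = 8 - 136*753 = 8 - 102408 = -102400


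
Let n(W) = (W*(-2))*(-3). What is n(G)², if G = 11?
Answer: 4356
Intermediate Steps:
n(W) = 6*W (n(W) = -2*W*(-3) = 6*W)
n(G)² = (6*11)² = 66² = 4356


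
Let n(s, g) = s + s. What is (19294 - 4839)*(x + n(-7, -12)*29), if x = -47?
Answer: -6548115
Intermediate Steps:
n(s, g) = 2*s
(19294 - 4839)*(x + n(-7, -12)*29) = (19294 - 4839)*(-47 + (2*(-7))*29) = 14455*(-47 - 14*29) = 14455*(-47 - 406) = 14455*(-453) = -6548115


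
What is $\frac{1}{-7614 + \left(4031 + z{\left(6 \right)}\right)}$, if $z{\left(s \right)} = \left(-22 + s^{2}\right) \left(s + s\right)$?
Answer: $- \frac{1}{3415} \approx -0.00029283$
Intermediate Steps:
$z{\left(s \right)} = 2 s \left(-22 + s^{2}\right)$ ($z{\left(s \right)} = \left(-22 + s^{2}\right) 2 s = 2 s \left(-22 + s^{2}\right)$)
$\frac{1}{-7614 + \left(4031 + z{\left(6 \right)}\right)} = \frac{1}{-7614 + \left(4031 + 2 \cdot 6 \left(-22 + 6^{2}\right)\right)} = \frac{1}{-7614 + \left(4031 + 2 \cdot 6 \left(-22 + 36\right)\right)} = \frac{1}{-7614 + \left(4031 + 2 \cdot 6 \cdot 14\right)} = \frac{1}{-7614 + \left(4031 + 168\right)} = \frac{1}{-7614 + 4199} = \frac{1}{-3415} = - \frac{1}{3415}$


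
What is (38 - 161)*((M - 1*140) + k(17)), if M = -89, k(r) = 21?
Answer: 25584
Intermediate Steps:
(38 - 161)*((M - 1*140) + k(17)) = (38 - 161)*((-89 - 1*140) + 21) = -123*((-89 - 140) + 21) = -123*(-229 + 21) = -123*(-208) = 25584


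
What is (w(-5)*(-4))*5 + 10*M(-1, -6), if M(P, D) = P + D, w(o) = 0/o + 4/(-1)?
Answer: 10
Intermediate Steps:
w(o) = -4 (w(o) = 0 + 4*(-1) = 0 - 4 = -4)
M(P, D) = D + P
(w(-5)*(-4))*5 + 10*M(-1, -6) = -4*(-4)*5 + 10*(-6 - 1) = 16*5 + 10*(-7) = 80 - 70 = 10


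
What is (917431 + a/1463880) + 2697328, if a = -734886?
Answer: 881928778339/243980 ≈ 3.6148e+6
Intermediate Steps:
(917431 + a/1463880) + 2697328 = (917431 - 734886/1463880) + 2697328 = (917431 - 734886*1/1463880) + 2697328 = (917431 - 122481/243980) + 2697328 = 223834692899/243980 + 2697328 = 881928778339/243980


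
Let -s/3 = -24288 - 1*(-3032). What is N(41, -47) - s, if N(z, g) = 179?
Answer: -63589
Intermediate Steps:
s = 63768 (s = -3*(-24288 - 1*(-3032)) = -3*(-24288 + 3032) = -3*(-21256) = 63768)
N(41, -47) - s = 179 - 1*63768 = 179 - 63768 = -63589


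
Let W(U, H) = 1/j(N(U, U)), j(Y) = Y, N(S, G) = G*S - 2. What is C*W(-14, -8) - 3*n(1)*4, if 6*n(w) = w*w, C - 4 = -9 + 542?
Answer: 149/194 ≈ 0.76804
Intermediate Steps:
N(S, G) = -2 + G*S
C = 537 (C = 4 + (-9 + 542) = 4 + 533 = 537)
n(w) = w**2/6 (n(w) = (w*w)/6 = w**2/6)
W(U, H) = 1/(-2 + U**2) (W(U, H) = 1/(-2 + U*U) = 1/(-2 + U**2))
C*W(-14, -8) - 3*n(1)*4 = 537/(-2 + (-14)**2) - 1**2/2*4 = 537/(-2 + 196) - 1/2*4 = 537/194 - 3*1/6*4 = 537*(1/194) - 1/2*4 = 537/194 - 2 = 149/194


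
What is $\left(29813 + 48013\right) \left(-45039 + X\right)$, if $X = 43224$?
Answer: $-141254190$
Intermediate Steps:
$\left(29813 + 48013\right) \left(-45039 + X\right) = \left(29813 + 48013\right) \left(-45039 + 43224\right) = 77826 \left(-1815\right) = -141254190$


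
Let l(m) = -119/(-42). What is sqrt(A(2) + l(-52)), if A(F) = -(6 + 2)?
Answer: I*sqrt(186)/6 ≈ 2.273*I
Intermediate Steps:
A(F) = -8 (A(F) = -1*8 = -8)
l(m) = 17/6 (l(m) = -119*(-1/42) = 17/6)
sqrt(A(2) + l(-52)) = sqrt(-8 + 17/6) = sqrt(-31/6) = I*sqrt(186)/6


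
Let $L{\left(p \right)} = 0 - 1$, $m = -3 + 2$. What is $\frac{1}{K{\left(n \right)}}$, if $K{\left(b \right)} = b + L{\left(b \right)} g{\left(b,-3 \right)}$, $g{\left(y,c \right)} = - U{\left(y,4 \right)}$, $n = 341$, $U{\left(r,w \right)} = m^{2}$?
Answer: $\frac{1}{342} \approx 0.002924$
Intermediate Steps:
$m = -1$
$U{\left(r,w \right)} = 1$ ($U{\left(r,w \right)} = \left(-1\right)^{2} = 1$)
$L{\left(p \right)} = -1$
$g{\left(y,c \right)} = -1$ ($g{\left(y,c \right)} = \left(-1\right) 1 = -1$)
$K{\left(b \right)} = 1 + b$ ($K{\left(b \right)} = b - -1 = b + 1 = 1 + b$)
$\frac{1}{K{\left(n \right)}} = \frac{1}{1 + 341} = \frac{1}{342}$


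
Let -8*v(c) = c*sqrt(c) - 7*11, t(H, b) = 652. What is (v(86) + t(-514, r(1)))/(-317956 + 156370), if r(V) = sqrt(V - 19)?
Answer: -5293/1292688 + 43*sqrt(86)/646344 ≈ -0.0034776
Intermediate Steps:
r(V) = sqrt(-19 + V)
v(c) = 77/8 - c**(3/2)/8 (v(c) = -(c*sqrt(c) - 7*11)/8 = -(c**(3/2) - 77)/8 = -(-77 + c**(3/2))/8 = 77/8 - c**(3/2)/8)
(v(86) + t(-514, r(1)))/(-317956 + 156370) = ((77/8 - 43*sqrt(86)/4) + 652)/(-317956 + 156370) = ((77/8 - 43*sqrt(86)/4) + 652)/(-161586) = ((77/8 - 43*sqrt(86)/4) + 652)*(-1/161586) = (5293/8 - 43*sqrt(86)/4)*(-1/161586) = -5293/1292688 + 43*sqrt(86)/646344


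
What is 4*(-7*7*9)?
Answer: -1764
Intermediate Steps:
4*(-7*7*9) = 4*(-49*9) = 4*(-441) = -1764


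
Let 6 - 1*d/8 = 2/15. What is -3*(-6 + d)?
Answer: -614/5 ≈ -122.80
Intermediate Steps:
d = 704/15 (d = 48 - 16/15 = 704/15 ≈ 46.933)
-3*(-6 + d) = -3*(-6 + 704/15) = -3*614/15 = -614/5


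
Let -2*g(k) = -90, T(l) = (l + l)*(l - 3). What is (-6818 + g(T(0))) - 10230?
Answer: -17003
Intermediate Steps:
T(l) = 2*l*(-3 + l) (T(l) = (2*l)*(-3 + l) = 2*l*(-3 + l))
g(k) = 45 (g(k) = -½*(-90) = 45)
(-6818 + g(T(0))) - 10230 = (-6818 + 45) - 10230 = -6773 - 10230 = -17003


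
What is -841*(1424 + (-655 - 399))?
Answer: -311170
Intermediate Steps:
-841*(1424 + (-655 - 399)) = -841*(1424 - 1054) = -841*370 = -311170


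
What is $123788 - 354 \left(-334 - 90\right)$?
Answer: $273884$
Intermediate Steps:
$123788 - 354 \left(-334 - 90\right) = 123788 - 354 \left(-424\right) = 123788 - -150096 = 123788 + 150096 = 273884$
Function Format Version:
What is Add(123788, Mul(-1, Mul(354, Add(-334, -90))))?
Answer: 273884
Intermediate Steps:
Add(123788, Mul(-1, Mul(354, Add(-334, -90)))) = Add(123788, Mul(-1, Mul(354, -424))) = Add(123788, Mul(-1, -150096)) = Add(123788, 150096) = 273884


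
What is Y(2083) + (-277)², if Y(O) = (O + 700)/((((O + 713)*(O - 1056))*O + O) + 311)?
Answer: 458940719930453/5981320230 ≈ 76729.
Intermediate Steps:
Y(O) = (700 + O)/(311 + O + O*(-1056 + O)*(713 + O)) (Y(O) = (700 + O)/((((713 + O)*(-1056 + O))*O + O) + 311) = (700 + O)/((((-1056 + O)*(713 + O))*O + O) + 311) = (700 + O)/((O*(-1056 + O)*(713 + O) + O) + 311) = (700 + O)/((O + O*(-1056 + O)*(713 + O)) + 311) = (700 + O)/(311 + O + O*(-1056 + O)*(713 + O)))
Y(2083) + (-277)² = (700 + 2083)/(311 + 2083³ - 752927*2083 - 343*2083²) + (-277)² = 2783/(311 + 9037905787 - 1568346941 - 343*4338889) + 76729 = 2783/(311 + 9037905787 - 1568346941 - 1488238927) + 76729 = 2783/5981320230 + 76729 = 458940719930453/5981320230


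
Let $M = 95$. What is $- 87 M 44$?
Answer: $-363660$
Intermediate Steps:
$- 87 M 44 = \left(-87\right) 95 \cdot 44 = \left(-8265\right) 44 = -363660$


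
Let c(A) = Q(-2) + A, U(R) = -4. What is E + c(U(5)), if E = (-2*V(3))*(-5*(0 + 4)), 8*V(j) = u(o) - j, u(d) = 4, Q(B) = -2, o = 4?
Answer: -1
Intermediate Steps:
c(A) = -2 + A
V(j) = ½ - j/8 (V(j) = (4 - j)/8 = ½ - j/8)
E = 5 (E = (-2*(½ - ⅛*3))*(-5*(0 + 4)) = (-2*(½ - 3/8))*(-5*4) = -2*⅛*(-20) = -¼*(-20) = 5)
E + c(U(5)) = 5 + (-2 - 4) = 5 - 6 = -1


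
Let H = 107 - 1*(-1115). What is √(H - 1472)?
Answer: 5*I*√10 ≈ 15.811*I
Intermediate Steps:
H = 1222 (H = 107 + 1115 = 1222)
√(H - 1472) = √(1222 - 1472) = √(-250) = 5*I*√10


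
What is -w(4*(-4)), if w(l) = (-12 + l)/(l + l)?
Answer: -7/8 ≈ -0.87500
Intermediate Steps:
w(l) = (-12 + l)/(2*l) (w(l) = (-12 + l)/((2*l)) = (-12 + l)*(1/(2*l)) = (-12 + l)/(2*l))
-w(4*(-4)) = -(-12 + 4*(-4))/(2*(4*(-4))) = -(-12 - 16)/(2*(-16)) = -(-1)*(-28)/(2*16) = -1*7/8 = -7/8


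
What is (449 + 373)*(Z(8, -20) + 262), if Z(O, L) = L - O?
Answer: 192348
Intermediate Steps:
(449 + 373)*(Z(8, -20) + 262) = (449 + 373)*((-20 - 1*8) + 262) = 822*((-20 - 8) + 262) = 822*(-28 + 262) = 822*234 = 192348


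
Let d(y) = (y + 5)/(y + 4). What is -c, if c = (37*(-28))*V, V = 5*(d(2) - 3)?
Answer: -28490/3 ≈ -9496.7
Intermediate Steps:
d(y) = (5 + y)/(4 + y)
V = -55/6 (V = 5*((5 + 2)/(4 + 2) - 3) = 5*(7/6 - 3) = 5*(-11/6) = -55/6 ≈ -9.1667)
c = 28490/3 (c = (37*(-28))*(-55/6) = -1036*(-55/6) = 28490/3 ≈ 9496.7)
-c = -1*28490/3 = -28490/3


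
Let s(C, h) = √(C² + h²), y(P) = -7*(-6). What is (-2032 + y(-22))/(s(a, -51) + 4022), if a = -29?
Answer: -4001890/8086521 + 995*√3442/8086521 ≈ -0.48767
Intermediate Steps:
y(P) = 42
(-2032 + y(-22))/(s(a, -51) + 4022) = (-2032 + 42)/(√((-29)² + (-51)²) + 4022) = -1990/(√(841 + 2601) + 4022) = -1990/(√3442 + 4022) = -1990/(4022 + √3442)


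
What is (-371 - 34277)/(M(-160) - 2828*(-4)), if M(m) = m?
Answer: -4331/1394 ≈ -3.1069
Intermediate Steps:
(-371 - 34277)/(M(-160) - 2828*(-4)) = (-371 - 34277)/(-160 - 2828*(-4)) = -34648/(-160 + 11312) = -34648/11152 = -34648*1/11152 = -4331/1394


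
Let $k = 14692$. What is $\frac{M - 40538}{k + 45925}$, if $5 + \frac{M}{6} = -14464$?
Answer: $- \frac{127352}{60617} \approx -2.1009$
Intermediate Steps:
$M = -86814$ ($M = -30 + 6 \left(-14464\right) = -30 - 86784 = -86814$)
$\frac{M - 40538}{k + 45925} = \frac{-86814 - 40538}{14692 + 45925} = - \frac{127352}{60617}$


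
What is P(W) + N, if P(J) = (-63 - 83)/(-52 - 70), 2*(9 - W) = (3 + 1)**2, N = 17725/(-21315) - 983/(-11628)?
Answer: 453249127/1007926668 ≈ 0.44968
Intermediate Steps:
N = -12343577/16523388 (N = 17725*(-1/21315) - 983*(-1/11628) = -3545/4263 + 983/11628 = -12343577/16523388 ≈ -0.74704)
W = 1 (W = 9 - (3 + 1)**2/2 = 9 - 1/2*4**2 = 9 - 1/2*16 = 9 - 8 = 1)
P(J) = 73/61 (P(J) = -146/(-122) = -146*(-1/122) = 73/61)
P(W) + N = 73/61 - 12343577/16523388 = 453249127/1007926668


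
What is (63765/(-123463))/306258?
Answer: -21255/12603843818 ≈ -1.6864e-6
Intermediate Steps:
(63765/(-123463))/306258 = (63765*(-1/123463))*(1/306258) = -63765/123463*1/306258 = -21255/12603843818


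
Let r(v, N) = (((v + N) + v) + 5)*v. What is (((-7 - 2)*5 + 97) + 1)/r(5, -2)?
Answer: 53/65 ≈ 0.81538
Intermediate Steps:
r(v, N) = v*(5 + N + 2*v) (r(v, N) = (((N + v) + v) + 5)*v = ((N + 2*v) + 5)*v = (5 + N + 2*v)*v = v*(5 + N + 2*v))
(((-7 - 2)*5 + 97) + 1)/r(5, -2) = (((-7 - 2)*5 + 97) + 1)/((5*(5 - 2 + 2*5))) = ((-9*5 + 97) + 1)/((5*(5 - 2 + 10))) = ((-45 + 97) + 1)/((5*13)) = (52 + 1)/65 = 53*(1/65) = 53/65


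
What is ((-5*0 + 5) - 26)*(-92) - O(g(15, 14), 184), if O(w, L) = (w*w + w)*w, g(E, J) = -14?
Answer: 4480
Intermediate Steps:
O(w, L) = w*(w + w**2) (O(w, L) = (w**2 + w)*w = (w + w**2)*w = w*(w + w**2))
((-5*0 + 5) - 26)*(-92) - O(g(15, 14), 184) = ((-5*0 + 5) - 26)*(-92) - (-14)**2*(1 - 14) = ((0 + 5) - 26)*(-92) - 196*(-13) = (5 - 26)*(-92) - 1*(-2548) = -21*(-92) + 2548 = 1932 + 2548 = 4480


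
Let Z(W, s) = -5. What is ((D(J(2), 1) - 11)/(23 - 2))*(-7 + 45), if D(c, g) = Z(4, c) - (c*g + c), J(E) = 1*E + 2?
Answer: -304/7 ≈ -43.429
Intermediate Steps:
J(E) = 2 + E (J(E) = E + 2 = 2 + E)
D(c, g) = -5 - c - c*g (D(c, g) = -5 - (c*g + c) = -5 - (c + c*g) = -5 + (-c - c*g) = -5 - c - c*g)
((D(J(2), 1) - 11)/(23 - 2))*(-7 + 45) = (((-5 - (2 + 2) - 1*(2 + 2)*1) - 11)/(23 - 2))*(-7 + 45) = (((-5 - 1*4 - 1*4*1) - 11)/21)*38 = (((-5 - 4 - 4) - 11)*(1/21))*38 = ((-13 - 11)*(1/21))*38 = -24*1/21*38 = -8/7*38 = -304/7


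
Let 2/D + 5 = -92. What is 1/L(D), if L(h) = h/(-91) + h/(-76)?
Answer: 335426/167 ≈ 2008.5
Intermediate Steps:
D = -2/97 (D = 2/(-5 - 92) = 2/(-97) = 2*(-1/97) = -2/97 ≈ -0.020619)
L(h) = -167*h/6916 (L(h) = h*(-1/91) + h*(-1/76) = -h/91 - h/76 = -167*h/6916)
1/L(D) = 1/(-167/6916*(-2/97)) = 1/(167/335426) = 335426/167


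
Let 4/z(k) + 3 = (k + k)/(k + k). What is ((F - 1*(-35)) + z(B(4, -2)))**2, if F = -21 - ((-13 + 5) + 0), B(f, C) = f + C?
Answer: 400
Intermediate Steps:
B(f, C) = C + f
z(k) = -2 (z(k) = 4/(-3 + (k + k)/(k + k)) = 4/(-3 + (2*k)/((2*k))) = 4/(-3 + (2*k)*(1/(2*k))) = 4/(-3 + 1) = 4/(-2) = 4*(-1/2) = -2)
F = -13 (F = -21 - (-8 + 0) = -21 - 1*(-8) = -21 + 8 = -13)
((F - 1*(-35)) + z(B(4, -2)))**2 = ((-13 - 1*(-35)) - 2)**2 = ((-13 + 35) - 2)**2 = (22 - 2)**2 = 20**2 = 400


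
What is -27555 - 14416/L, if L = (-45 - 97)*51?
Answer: -5868791/213 ≈ -27553.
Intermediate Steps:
L = -7242 (L = -142*51 = -7242)
-27555 - 14416/L = -27555 - 14416/(-7242) = -27555 - 14416*(-1)/7242 = -27555 - 1*(-424/213) = -27555 + 424/213 = -5868791/213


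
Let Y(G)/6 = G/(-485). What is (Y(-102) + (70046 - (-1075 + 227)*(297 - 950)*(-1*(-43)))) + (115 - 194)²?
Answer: -11511331313/485 ≈ -2.3735e+7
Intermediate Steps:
Y(G) = -6*G/485 (Y(G) = 6*(G/(-485)) = 6*(G*(-1/485)) = 6*(-G/485) = -6*G/485)
(Y(-102) + (70046 - (-1075 + 227)*(297 - 950)*(-1*(-43)))) + (115 - 194)² = (-6/485*(-102) + (70046 - (-1075 + 227)*(297 - 950)*(-1*(-43)))) + (115 - 194)² = (612/485 + (70046 - (-848*(-653))*43)) + (-79)² = (612/485 + (70046 - 553744*43)) + 6241 = (612/485 + (70046 - 1*23810992)) + 6241 = (612/485 + (70046 - 23810992)) + 6241 = (612/485 - 23740946) + 6241 = -11514358198/485 + 6241 = -11511331313/485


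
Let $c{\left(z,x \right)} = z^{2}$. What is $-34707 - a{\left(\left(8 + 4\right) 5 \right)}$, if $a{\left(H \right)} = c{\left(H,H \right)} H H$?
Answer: $-12994707$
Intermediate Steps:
$a{\left(H \right)} = H^{4}$ ($a{\left(H \right)} = H^{2} H H = H^{2} H^{2} = H^{4}$)
$-34707 - a{\left(\left(8 + 4\right) 5 \right)} = -34707 - \left(\left(8 + 4\right) 5\right)^{4} = -34707 - \left(12 \cdot 5\right)^{4} = -34707 - 60^{4} = -34707 - 12960000 = -12994707$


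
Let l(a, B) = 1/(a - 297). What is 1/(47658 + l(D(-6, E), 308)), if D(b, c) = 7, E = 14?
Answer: 290/13820819 ≈ 2.0983e-5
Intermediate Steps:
l(a, B) = 1/(-297 + a)
1/(47658 + l(D(-6, E), 308)) = 1/(47658 + 1/(-297 + 7)) = 1/(47658 + 1/(-290)) = 1/(47658 - 1/290) = 1/(13820819/290) = 290/13820819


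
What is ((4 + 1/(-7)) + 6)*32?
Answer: 2208/7 ≈ 315.43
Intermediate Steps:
((4 + 1/(-7)) + 6)*32 = ((4 - ⅐) + 6)*32 = (27/7 + 6)*32 = (69/7)*32 = 2208/7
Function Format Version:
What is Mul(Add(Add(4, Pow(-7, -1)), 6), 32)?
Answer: Rational(2208, 7) ≈ 315.43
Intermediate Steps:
Mul(Add(Add(4, Pow(-7, -1)), 6), 32) = Mul(Add(Add(4, Rational(-1, 7)), 6), 32) = Mul(Add(Rational(27, 7), 6), 32) = Mul(Rational(69, 7), 32) = Rational(2208, 7)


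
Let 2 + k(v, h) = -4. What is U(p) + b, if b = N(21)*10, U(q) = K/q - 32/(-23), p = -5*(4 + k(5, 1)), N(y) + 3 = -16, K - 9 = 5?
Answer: -21529/115 ≈ -187.21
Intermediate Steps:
K = 14 (K = 9 + 5 = 14)
N(y) = -19 (N(y) = -3 - 16 = -19)
k(v, h) = -6 (k(v, h) = -2 - 4 = -6)
p = 10 (p = -5*(4 - 6) = -5*(-2) = 10)
U(q) = 32/23 + 14/q (U(q) = 14/q - 32/(-23) = 14/q - 32*(-1/23) = 14/q + 32/23 = 32/23 + 14/q)
b = -190 (b = -19*10 = -190)
U(p) + b = (32/23 + 14/10) - 190 = (32/23 + 14*(⅒)) - 190 = (32/23 + 7/5) - 190 = 321/115 - 190 = -21529/115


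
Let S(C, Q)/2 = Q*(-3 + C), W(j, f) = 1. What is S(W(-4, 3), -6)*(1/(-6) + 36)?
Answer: 860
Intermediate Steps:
S(C, Q) = 2*Q*(-3 + C) (S(C, Q) = 2*(Q*(-3 + C)) = 2*Q*(-3 + C))
S(W(-4, 3), -6)*(1/(-6) + 36) = (2*(-6)*(-3 + 1))*(1/(-6) + 36) = (2*(-6)*(-2))*(-1/6 + 36) = 24*(215/6) = 860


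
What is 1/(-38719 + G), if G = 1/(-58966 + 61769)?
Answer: -2803/108529356 ≈ -2.5827e-5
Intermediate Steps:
G = 1/2803 ≈ 0.00035676
1/(-38719 + G) = 1/(-38719 + 1/2803) = 1/(-108529356/2803) = -2803/108529356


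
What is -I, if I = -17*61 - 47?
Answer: 1084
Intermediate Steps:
I = -1084 (I = -1037 - 47 = -1084)
-I = -1*(-1084) = 1084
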